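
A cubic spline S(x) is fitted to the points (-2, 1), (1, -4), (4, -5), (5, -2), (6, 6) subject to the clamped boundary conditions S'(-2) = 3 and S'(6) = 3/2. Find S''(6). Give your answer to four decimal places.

-26.5804

Put M_i = S'' at the i-th knot. Here h = (3, 3, 1, 1) and Δ = (-5/3, -1/3, 3, 8), so the interior equations h_(i-1)·M_(i-1) + 2(h_(i-1)+h_i)·M_i + h_i·M_(i+1) = 6(Δ_i − Δ_(i-1)) read
  3·M_0 + 12·M_1 + 3·M_2 = 6(Δ_1 - Δ_0) = 8
  3·M_1 + 8·M_2 + 1·M_3 = 6(Δ_2 - Δ_1) = 20
  1·M_2 + 4·M_3 + 1·M_4 = 6(Δ_3 - Δ_2) = 30
Clamped end conditions give two more equations: 2h_0·M_0 + h_0·M_1 = 6(Δ_0 - S'(-2)) = -28 and h_3·M_3 + 2h_3·M_4 = 6(S'(6) - Δ_3) = -39.
Forward elimination and back-substitution give M_0 = -641/112, M_1 = 355/168, M_2 = -1/16, M_3 = 793/56, M_4 = -2977/112.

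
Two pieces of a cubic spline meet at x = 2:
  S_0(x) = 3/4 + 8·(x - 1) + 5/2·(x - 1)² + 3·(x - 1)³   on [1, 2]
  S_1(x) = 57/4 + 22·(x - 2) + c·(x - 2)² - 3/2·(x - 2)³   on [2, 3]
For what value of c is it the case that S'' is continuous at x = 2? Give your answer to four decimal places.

11.5000

S_0''(x) = 5 + 18·(x - 1), so S_0''(2) = 23. On the right, S_1''(2) = 2c, so c = 23/2.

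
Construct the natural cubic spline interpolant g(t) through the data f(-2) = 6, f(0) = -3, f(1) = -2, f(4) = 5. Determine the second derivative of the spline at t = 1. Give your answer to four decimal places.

0.3191

Write m_i for g''(x_i). With h_i = 2, 1, 3 and divided differences Δ_i = -9/2, 1, 7/3, the continuity of g' gives the tridiagonal system
  2·m_0 + 6·m_1 + 1·m_2 = 6(Δ_1 - Δ_0) = 33
  1·m_1 + 8·m_2 + 3·m_3 = 6(Δ_2 - Δ_1) = 8
Natural end conditions: m_0 = m_3 = 0.
Forward elimination and back-substitution give m_0 = 0, m_1 = 256/47, m_2 = 15/47, m_3 = 0.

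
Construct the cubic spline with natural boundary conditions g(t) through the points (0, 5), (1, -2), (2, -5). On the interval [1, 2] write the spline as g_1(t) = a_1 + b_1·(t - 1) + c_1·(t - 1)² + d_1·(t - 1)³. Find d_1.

-1

Let M_i = g''(x_i). Step sizes h_i = 1, 1; slopes of the chords Δ_i = (y_(i+1) - y_i)/h_i = -7, -3.
  1·M_0 + 4·M_1 + 1·M_2 = 6(Δ_1 - Δ_0) = 24
Natural end conditions: M_0 = M_2 = 0.
Forward elimination and back-substitution give M_0 = 0, M_1 = 6, M_2 = 0.
On [1, 2], with g_1(t) = a_1 + b_1·(t - 1) + c_1·(t - 1)² + d_1·(t - 1)³: c_1 = M_1/2 = 3, d_1 = (M_2 - M_1)/(6h_1) = -1, b_1 = Δ_1 - h_1(2M_1 + M_2)/6 = -5.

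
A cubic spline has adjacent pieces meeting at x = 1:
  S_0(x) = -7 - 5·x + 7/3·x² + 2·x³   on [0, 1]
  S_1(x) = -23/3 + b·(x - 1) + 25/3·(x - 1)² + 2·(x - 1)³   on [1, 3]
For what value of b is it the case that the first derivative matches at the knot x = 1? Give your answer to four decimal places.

S_0'(x) = -5 + 14/3·x + 6·x², so S_0'(1) = 17/3. On the right, S_1'(1) = b, so b = 17/3.

5.6667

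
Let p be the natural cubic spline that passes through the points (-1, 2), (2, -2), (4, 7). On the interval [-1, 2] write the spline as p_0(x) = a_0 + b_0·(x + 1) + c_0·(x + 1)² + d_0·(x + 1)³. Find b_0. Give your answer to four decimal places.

-3.0833

With M_i denoting the second derivative at x_i, h_i = 3, 2, and Δ_i = (y_(i+1) − y_i)/h_i = -4/3, 9/2:
  3·M_0 + 10·M_1 + 2·M_2 = 6(Δ_1 - Δ_0) = 35
Natural end conditions: M_0 = M_2 = 0.
Solving: M_0 = 0, M_1 = 7/2, M_2 = 0.
On [-1, 2], with p_0(x) = a_0 + b_0·(x + 1) + c_0·(x + 1)² + d_0·(x + 1)³: c_0 = M_0/2 = 0, d_0 = (M_1 - M_0)/(6h_0) = 7/36, b_0 = Δ_0 - h_0(2M_0 + M_1)/6 = -37/12.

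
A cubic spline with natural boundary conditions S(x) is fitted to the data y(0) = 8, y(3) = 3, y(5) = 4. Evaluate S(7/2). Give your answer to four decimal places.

2.9656

Let m_i = S''(x_i). Step sizes h_i = 3, 2; slopes of the chords Δ_i = (y_(i+1) - y_i)/h_i = -5/3, 1/2.
  3·m_0 + 10·m_1 + 2·m_2 = 6(Δ_1 - Δ_0) = 13
Natural end conditions: m_0 = m_2 = 0.
Solving: m_0 = 0, m_1 = 13/10, m_2 = 0.
On [3, 5], S(x) = 3 - 11/30·(x - 3) + 13/20·(x - 3)² - 13/120·(x - 3)³.
With (x - 3) = 1/2: S(7/2) = 949/320.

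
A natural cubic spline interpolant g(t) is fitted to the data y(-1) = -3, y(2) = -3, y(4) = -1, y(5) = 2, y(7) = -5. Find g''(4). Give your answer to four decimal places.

Put m_i = g'' at the i-th knot. Here h = (3, 2, 1, 2) and Δ = (0, 1, 3, -7/2), so the interior equations h_(i-1)·m_(i-1) + 2(h_(i-1)+h_i)·m_i + h_i·m_(i+1) = 6(Δ_i − Δ_(i-1)) read
  3·m_0 + 10·m_1 + 2·m_2 = 6(Δ_1 - Δ_0) = 6
  2·m_1 + 6·m_2 + 1·m_3 = 6(Δ_2 - Δ_1) = 12
  1·m_2 + 6·m_3 + 2·m_4 = 6(Δ_3 - Δ_2) = -39
Natural end conditions: m_0 = m_4 = 0.
Solving: m_0 = 0, m_1 = -6/163, m_2 = 519/163, m_3 = -1146/163, m_4 = 0.

3.1840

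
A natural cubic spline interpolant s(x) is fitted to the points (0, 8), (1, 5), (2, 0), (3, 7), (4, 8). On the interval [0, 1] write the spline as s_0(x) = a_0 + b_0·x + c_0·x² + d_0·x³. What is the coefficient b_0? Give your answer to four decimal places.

Let M_i = s''(x_i). Step sizes h_i = 1, 1, 1, 1; slopes of the chords Δ_i = (y_(i+1) - y_i)/h_i = -3, -5, 7, 1.
  1·M_0 + 4·M_1 + 1·M_2 = 6(Δ_1 - Δ_0) = -12
  1·M_1 + 4·M_2 + 1·M_3 = 6(Δ_2 - Δ_1) = 72
  1·M_2 + 4·M_3 + 1·M_4 = 6(Δ_3 - Δ_2) = -36
Natural end conditions: M_0 = M_4 = 0.
Forward elimination and back-substitution give M_0 = 0, M_1 = -9, M_2 = 24, M_3 = -15, M_4 = 0.
On [0, 1], with s_0(x) = a_0 + b_0·x + c_0·x² + d_0·x³: c_0 = M_0/2 = 0, d_0 = (M_1 - M_0)/(6h_0) = -3/2, b_0 = Δ_0 - h_0(2M_0 + M_1)/6 = -3/2.

-1.5000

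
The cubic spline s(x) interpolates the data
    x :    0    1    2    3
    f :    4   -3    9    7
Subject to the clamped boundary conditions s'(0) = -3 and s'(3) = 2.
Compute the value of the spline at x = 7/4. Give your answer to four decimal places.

Let M_i = s''(x_i). Step sizes h_i = 1, 1, 1; slopes of the chords Δ_i = (y_(i+1) - y_i)/h_i = -7, 12, -2.
  1·M_0 + 4·M_1 + 1·M_2 = 6(Δ_1 - Δ_0) = 114
  1·M_1 + 4·M_2 + 1·M_3 = 6(Δ_2 - Δ_1) = -84
Clamped end conditions give two more equations: 2h_0·M_0 + h_0·M_1 = 6(Δ_0 - s'(0)) = -24 and h_2·M_2 + 2h_2·M_3 = 6(s'(3) - Δ_2) = 24.
Solving: M_0 = -538/15, M_1 = 716/15, M_2 = -616/15, M_3 = 488/15.
On [1, 2], s(x) = -3 + 44/15·(x - 1) + 358/15·(x - 1)² - 74/5·(x - 1)³.
With (x - 1) = 3/4: s(7/4) = 1021/160.

6.3813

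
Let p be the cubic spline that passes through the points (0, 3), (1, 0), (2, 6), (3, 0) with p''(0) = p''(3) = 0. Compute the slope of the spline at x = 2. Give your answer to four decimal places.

Let σ_i = p''(x_i). Step sizes h_i = 1, 1, 1; slopes of the chords Δ_i = (y_(i+1) - y_i)/h_i = -3, 6, -6.
  1·σ_0 + 4·σ_1 + 1·σ_2 = 6(Δ_1 - Δ_0) = 54
  1·σ_1 + 4·σ_2 + 1·σ_3 = 6(Δ_2 - Δ_1) = -72
Natural end conditions: σ_0 = σ_3 = 0.
Forward elimination and back-substitution give σ_0 = 0, σ_1 = 96/5, σ_2 = -114/5, σ_3 = 0.
On [2, 3], p'(x) = b_2 + 2c_2·(x - 2) + 3d_2·(x - 2)² with b_2 = Δ_2 - h_2(2σ_2 + σ_3)/6 = 8/5, c_2 = σ_2/2 = -57/5, d_2 = (σ_3 - σ_2)/(6h_2) = 19/5. So p'(2) = 8/5.

1.6000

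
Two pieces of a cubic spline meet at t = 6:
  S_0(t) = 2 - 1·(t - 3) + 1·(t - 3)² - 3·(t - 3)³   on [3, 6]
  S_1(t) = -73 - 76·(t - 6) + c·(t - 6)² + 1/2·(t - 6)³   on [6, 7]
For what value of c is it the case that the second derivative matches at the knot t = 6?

S_0''(t) = 2 - 18·(t - 3), so S_0''(6) = -52. On the right, S_1''(6) = 2c, so c = -26.

-26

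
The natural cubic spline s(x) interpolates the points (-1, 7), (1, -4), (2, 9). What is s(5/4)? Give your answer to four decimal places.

Write M_i for s''(x_i). With h_i = 2, 1 and divided differences Δ_i = -11/2, 13, the continuity of s' gives the tridiagonal system
  2·M_0 + 6·M_1 + 1·M_2 = 6(Δ_1 - Δ_0) = 111
Natural end conditions: M_0 = M_2 = 0.
Forward elimination and back-substitution give M_0 = 0, M_1 = 37/2, M_2 = 0.
On [1, 2], s(x) = -4 + 41/6·(x - 1) + 37/4·(x - 1)² - 37/12·(x - 1)³.
With (x - 1) = 1/4: s(5/4) = -451/256.

-1.7617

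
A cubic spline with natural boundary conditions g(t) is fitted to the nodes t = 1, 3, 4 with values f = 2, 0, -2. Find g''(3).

Put σ_i = g'' at the i-th knot. Here h = (2, 1) and Δ = (-1, -2), so the interior equations h_(i-1)·σ_(i-1) + 2(h_(i-1)+h_i)·σ_i + h_i·σ_(i+1) = 6(Δ_i − Δ_(i-1)) read
  2·σ_0 + 6·σ_1 + 1·σ_2 = 6(Δ_1 - Δ_0) = -6
Natural end conditions: σ_0 = σ_2 = 0.
Solving: σ_0 = 0, σ_1 = -1, σ_2 = 0.

-1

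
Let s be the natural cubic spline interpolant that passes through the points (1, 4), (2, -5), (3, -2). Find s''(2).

18

Let σ_i = s''(x_i). Step sizes h_i = 1, 1; slopes of the chords Δ_i = (y_(i+1) - y_i)/h_i = -9, 3.
  1·σ_0 + 4·σ_1 + 1·σ_2 = 6(Δ_1 - Δ_0) = 72
Natural end conditions: σ_0 = σ_2 = 0.
Hence σ_0 = 0, σ_1 = 18, σ_2 = 0.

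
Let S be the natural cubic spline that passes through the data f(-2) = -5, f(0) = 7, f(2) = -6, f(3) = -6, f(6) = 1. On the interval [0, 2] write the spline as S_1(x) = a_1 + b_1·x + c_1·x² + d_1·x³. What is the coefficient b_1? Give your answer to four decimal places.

Write σ_i for S''(x_i). With h_i = 2, 2, 1, 3 and divided differences Δ_i = 6, -13/2, 0, 7/3, the continuity of S' gives the tridiagonal system
  2·σ_0 + 8·σ_1 + 2·σ_2 = 6(Δ_1 - Δ_0) = -75
  2·σ_1 + 6·σ_2 + 1·σ_3 = 6(Δ_2 - Δ_1) = 39
  1·σ_2 + 8·σ_3 + 3·σ_4 = 6(Δ_3 - Δ_2) = 14
Natural end conditions: σ_0 = σ_4 = 0.
Forward elimination and back-substitution give σ_0 = 0, σ_1 = -4121/344, σ_2 = 448/43, σ_3 = 77/172, σ_4 = 0.
On [0, 2], with S_1(x) = a_1 + b_1·x + c_1·x² + d_1·x³: c_1 = σ_1/2 = -4121/688, d_1 = (σ_2 - σ_1)/(6h_1) = 7705/4128, b_1 = Δ_1 - h_1(2σ_1 + σ_2)/6 = -1025/516.

-1.9864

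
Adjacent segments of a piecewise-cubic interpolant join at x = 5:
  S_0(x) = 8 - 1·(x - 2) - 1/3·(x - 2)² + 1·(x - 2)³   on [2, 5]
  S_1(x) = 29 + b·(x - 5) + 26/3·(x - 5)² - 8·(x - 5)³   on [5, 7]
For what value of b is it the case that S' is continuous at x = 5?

S_0'(x) = -1 - 2/3·(x - 2) + 3·(x - 2)², so S_0'(5) = 24. On the right, S_1'(5) = b, so b = 24.

24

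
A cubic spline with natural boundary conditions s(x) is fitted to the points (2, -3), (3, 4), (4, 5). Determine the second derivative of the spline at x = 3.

-9

Write M_i for s''(x_i). With h_i = 1, 1 and divided differences Δ_i = 7, 1, the continuity of s' gives the tridiagonal system
  1·M_0 + 4·M_1 + 1·M_2 = 6(Δ_1 - Δ_0) = -36
Natural end conditions: M_0 = M_2 = 0.
Forward elimination and back-substitution give M_0 = 0, M_1 = -9, M_2 = 0.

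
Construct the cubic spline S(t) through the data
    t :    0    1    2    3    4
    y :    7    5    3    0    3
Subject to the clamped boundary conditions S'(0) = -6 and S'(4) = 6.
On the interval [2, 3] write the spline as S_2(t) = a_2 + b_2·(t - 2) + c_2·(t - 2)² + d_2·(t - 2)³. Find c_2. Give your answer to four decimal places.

With σ_i denoting the second derivative at x_i, h_i = 1, 1, 1, 1, and Δ_i = (y_(i+1) − y_i)/h_i = -2, -2, -3, 3:
  1·σ_0 + 4·σ_1 + 1·σ_2 = 6(Δ_1 - Δ_0) = 0
  1·σ_1 + 4·σ_2 + 1·σ_3 = 6(Δ_2 - Δ_1) = -6
  1·σ_2 + 4·σ_3 + 1·σ_4 = 6(Δ_3 - Δ_2) = 36
Clamped end conditions give two more equations: 2h_0·σ_0 + h_0·σ_1 = 6(Δ_0 - S'(0)) = 24 and h_3·σ_3 + 2h_3·σ_4 = 6(S'(4) - Δ_3) = 18.
Forward elimination and back-substitution give σ_0 = 93/7, σ_1 = -18/7, σ_2 = -3, σ_3 = 60/7, σ_4 = 33/7.
On [2, 3], with S_2(t) = a_2 + b_2·(t - 2) + c_2·(t - 2)² + d_2·(t - 2)³: c_2 = σ_2/2 = -3/2, d_2 = (σ_3 - σ_2)/(6h_2) = 27/14, b_2 = Δ_2 - h_2(2σ_2 + σ_3)/6 = -24/7.

-1.5000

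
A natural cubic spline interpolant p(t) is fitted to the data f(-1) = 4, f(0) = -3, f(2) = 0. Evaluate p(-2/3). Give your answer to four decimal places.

1.2469

With M_i denoting the second derivative at x_i, h_i = 1, 2, and Δ_i = (y_(i+1) − y_i)/h_i = -7, 3/2:
  1·M_0 + 6·M_1 + 2·M_2 = 6(Δ_1 - Δ_0) = 51
Natural end conditions: M_0 = M_2 = 0.
Solving: M_0 = 0, M_1 = 17/2, M_2 = 0.
On [-1, 0], p(t) = 4 - 101/12·(t + 1) + 0·(t + 1)² + 17/12·(t + 1)³.
With (t + 1) = 1/3: p(-2/3) = 101/81.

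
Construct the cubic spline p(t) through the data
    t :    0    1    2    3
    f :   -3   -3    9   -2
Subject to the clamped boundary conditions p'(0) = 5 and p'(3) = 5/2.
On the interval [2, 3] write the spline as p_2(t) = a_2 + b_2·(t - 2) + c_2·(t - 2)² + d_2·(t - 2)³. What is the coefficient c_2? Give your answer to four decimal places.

Let M_i = p''(x_i). Step sizes h_i = 1, 1, 1; slopes of the chords Δ_i = (y_(i+1) - y_i)/h_i = 0, 12, -11.
  1·M_0 + 4·M_1 + 1·M_2 = 6(Δ_1 - Δ_0) = 72
  1·M_1 + 4·M_2 + 1·M_3 = 6(Δ_2 - Δ_1) = -138
Clamped end conditions give two more equations: 2h_0·M_0 + h_0·M_1 = 6(Δ_0 - p'(0)) = -30 and h_2·M_2 + 2h_2·M_3 = 6(p'(3) - Δ_2) = 81.
Solving: M_0 = -547/15, M_1 = 644/15, M_2 = -949/15, M_3 = 1082/15.
On [2, 3], with p_2(t) = a_2 + b_2·(t - 2) + c_2·(t - 2)² + d_2·(t - 2)³: c_2 = M_2/2 = -949/30, d_2 = (M_3 - M_2)/(6h_2) = 677/30, b_2 = Δ_2 - h_2(2M_2 + M_3)/6 = -29/15.

-31.6333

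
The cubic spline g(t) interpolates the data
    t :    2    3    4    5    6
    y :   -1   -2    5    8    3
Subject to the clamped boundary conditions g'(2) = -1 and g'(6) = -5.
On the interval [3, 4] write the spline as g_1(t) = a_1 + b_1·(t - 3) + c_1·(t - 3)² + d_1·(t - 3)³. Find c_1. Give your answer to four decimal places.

Let M_i = g''(x_i). Step sizes h_i = 1, 1, 1, 1; slopes of the chords Δ_i = (y_(i+1) - y_i)/h_i = -1, 7, 3, -5.
  1·M_0 + 4·M_1 + 1·M_2 = 6(Δ_1 - Δ_0) = 48
  1·M_1 + 4·M_2 + 1·M_3 = 6(Δ_2 - Δ_1) = -24
  1·M_2 + 4·M_3 + 1·M_4 = 6(Δ_3 - Δ_2) = -48
Clamped end conditions give two more equations: 2h_0·M_0 + h_0·M_1 = 6(Δ_0 - g'(2)) = 0 and h_3·M_3 + 2h_3·M_4 = 6(g'(6) - Δ_3) = 0.
Forward elimination and back-substitution give M_0 = -55/7, M_1 = 110/7, M_2 = -7, M_3 = -82/7, M_4 = 41/7.
On [3, 4], with g_1(t) = a_1 + b_1·(t - 3) + c_1·(t - 3)² + d_1·(t - 3)³: c_1 = M_1/2 = 55/7, d_1 = (M_2 - M_1)/(6h_1) = -53/14, b_1 = Δ_1 - h_1(2M_1 + M_2)/6 = 41/14.

7.8571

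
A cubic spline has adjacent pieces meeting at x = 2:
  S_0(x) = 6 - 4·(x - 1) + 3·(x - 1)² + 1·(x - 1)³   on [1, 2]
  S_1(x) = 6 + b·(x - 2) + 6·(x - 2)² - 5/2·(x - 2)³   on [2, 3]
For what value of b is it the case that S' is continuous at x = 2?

S_0'(x) = -4 + 6·(x - 1) + 3·(x - 1)², so S_0'(2) = 5. On the right, S_1'(2) = b, so b = 5.

5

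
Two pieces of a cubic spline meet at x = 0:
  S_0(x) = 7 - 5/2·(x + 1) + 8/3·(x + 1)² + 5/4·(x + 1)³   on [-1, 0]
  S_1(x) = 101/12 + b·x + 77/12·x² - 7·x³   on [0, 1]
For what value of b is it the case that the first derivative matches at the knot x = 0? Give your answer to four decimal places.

6.5833

S_0'(x) = -5/2 + 16/3·(x + 1) + 15/4·(x + 1)², so S_0'(0) = 79/12. On the right, S_1'(0) = b, so b = 79/12.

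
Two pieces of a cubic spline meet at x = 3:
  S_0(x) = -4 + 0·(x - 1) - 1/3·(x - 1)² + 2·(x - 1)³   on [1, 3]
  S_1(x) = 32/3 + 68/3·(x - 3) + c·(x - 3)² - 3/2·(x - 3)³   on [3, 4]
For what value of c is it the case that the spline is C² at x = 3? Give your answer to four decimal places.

S_0''(x) = -2/3 + 12·(x - 1), so S_0''(3) = 70/3. On the right, S_1''(3) = 2c, so c = 35/3.

11.6667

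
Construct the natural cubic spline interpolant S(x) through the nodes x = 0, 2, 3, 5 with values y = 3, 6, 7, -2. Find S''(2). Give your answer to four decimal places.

0.4286

With M_i denoting the second derivative at x_i, h_i = 2, 1, 2, and Δ_i = (y_(i+1) − y_i)/h_i = 3/2, 1, -9/2:
  2·M_0 + 6·M_1 + 1·M_2 = 6(Δ_1 - Δ_0) = -3
  1·M_1 + 6·M_2 + 2·M_3 = 6(Δ_2 - Δ_1) = -33
Natural end conditions: M_0 = M_3 = 0.
Solving the tridiagonal system: M_0 = 0, M_1 = 3/7, M_2 = -39/7, M_3 = 0.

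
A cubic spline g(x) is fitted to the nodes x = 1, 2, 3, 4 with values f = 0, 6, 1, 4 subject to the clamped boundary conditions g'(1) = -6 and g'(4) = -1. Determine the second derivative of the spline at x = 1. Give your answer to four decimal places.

With M_i denoting the second derivative at x_i, h_i = 1, 1, 1, and Δ_i = (y_(i+1) − y_i)/h_i = 6, -5, 3:
  1·M_0 + 4·M_1 + 1·M_2 = 6(Δ_1 - Δ_0) = -66
  1·M_1 + 4·M_2 + 1·M_3 = 6(Δ_2 - Δ_1) = 48
Clamped end conditions give two more equations: 2h_0·M_0 + h_0·M_1 = 6(Δ_0 - g'(1)) = 72 and h_2·M_2 + 2h_2·M_3 = 6(g'(4) - Δ_2) = -24.
Hence M_0 = 818/15, M_1 = -556/15, M_2 = 416/15, M_3 = -388/15.

54.5333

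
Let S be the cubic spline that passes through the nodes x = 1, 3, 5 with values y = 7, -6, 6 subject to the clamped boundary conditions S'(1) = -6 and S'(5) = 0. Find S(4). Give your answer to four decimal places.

0.2813

With M_i denoting the second derivative at x_i, h_i = 2, 2, and Δ_i = (y_(i+1) − y_i)/h_i = -13/2, 6:
  2·M_0 + 8·M_1 + 2·M_2 = 6(Δ_1 - Δ_0) = 75
Clamped end conditions give two more equations: 2h_0·M_0 + h_0·M_1 = 6(Δ_0 - S'(1)) = -3 and h_1·M_1 + 2h_1·M_2 = 6(S'(5) - Δ_1) = -36.
Hence M_0 = -69/8, M_1 = 63/4, M_2 = -135/8.
On [3, 5], S(x) = -6 + 9/8·(x - 3) + 63/8·(x - 3)² - 87/32·(x - 3)³.
With (x - 3) = 1: S(4) = 9/32.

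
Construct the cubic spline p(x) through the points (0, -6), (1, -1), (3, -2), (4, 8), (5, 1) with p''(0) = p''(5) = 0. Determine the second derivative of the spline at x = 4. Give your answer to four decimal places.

-30.3934

Put M_i = p'' at the i-th knot. Here h = (1, 2, 1, 1) and Δ = (5, -1/2, 10, -7), so the interior equations h_(i-1)·M_(i-1) + 2(h_(i-1)+h_i)·M_i + h_i·M_(i+1) = 6(Δ_i − Δ_(i-1)) read
  1·M_0 + 6·M_1 + 2·M_2 = 6(Δ_1 - Δ_0) = -33
  2·M_1 + 6·M_2 + 1·M_3 = 6(Δ_2 - Δ_1) = 63
  1·M_2 + 4·M_3 + 1·M_4 = 6(Δ_3 - Δ_2) = -102
Natural end conditions: M_0 = M_4 = 0.
Solving the tridiagonal system: M_0 = 0, M_1 = -1467/122, M_2 = 1194/61, M_3 = -1854/61, M_4 = 0.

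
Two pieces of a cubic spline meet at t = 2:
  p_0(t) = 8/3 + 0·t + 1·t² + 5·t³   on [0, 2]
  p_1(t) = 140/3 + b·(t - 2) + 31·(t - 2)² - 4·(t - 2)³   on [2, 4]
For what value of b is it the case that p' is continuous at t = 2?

64

p_0'(t) = 0 + 2·t + 15·t², so p_0'(2) = 64. On the right, p_1'(2) = b, so b = 64.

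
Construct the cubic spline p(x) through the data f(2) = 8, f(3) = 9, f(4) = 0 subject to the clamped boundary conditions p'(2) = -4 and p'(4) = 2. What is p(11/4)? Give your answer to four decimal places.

9.4297

Write σ_i for p''(x_i). With h_i = 1, 1 and divided differences Δ_i = 1, -9, the continuity of p' gives the tridiagonal system
  1·σ_0 + 4·σ_1 + 1·σ_2 = 6(Δ_1 - Δ_0) = -60
Clamped end conditions give two more equations: 2h_0·σ_0 + h_0·σ_1 = 6(Δ_0 - p'(2)) = 30 and h_1·σ_1 + 2h_1·σ_2 = 6(p'(4) - Δ_1) = 66.
Solving the tridiagonal system: σ_0 = 33, σ_1 = -36, σ_2 = 51.
On [2, 3], p(x) = 8 - 4·(x - 2) + 33/2·(x - 2)² - 23/2·(x - 2)³.
With (x - 2) = 3/4: p(11/4) = 1207/128.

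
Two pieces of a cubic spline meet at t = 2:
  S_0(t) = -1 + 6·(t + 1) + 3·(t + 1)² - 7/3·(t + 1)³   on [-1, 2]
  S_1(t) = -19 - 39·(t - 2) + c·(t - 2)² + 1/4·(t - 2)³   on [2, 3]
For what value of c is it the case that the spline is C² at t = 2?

S_0''(t) = 6 - 14·(t + 1), so S_0''(2) = -36. On the right, S_1''(2) = 2c, so c = -18.

-18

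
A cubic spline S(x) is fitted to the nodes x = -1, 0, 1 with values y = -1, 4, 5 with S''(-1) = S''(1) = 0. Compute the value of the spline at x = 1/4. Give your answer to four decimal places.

4.5781

Write M_i for S''(x_i). With h_i = 1, 1 and divided differences Δ_i = 5, 1, the continuity of S' gives the tridiagonal system
  1·M_0 + 4·M_1 + 1·M_2 = 6(Δ_1 - Δ_0) = -24
Natural end conditions: M_0 = M_2 = 0.
Forward elimination and back-substitution give M_0 = 0, M_1 = -6, M_2 = 0.
On [0, 1], S(x) = 4 + 3·x - 3·x² + 1·x³.
With x = 1/4: S(1/4) = 293/64.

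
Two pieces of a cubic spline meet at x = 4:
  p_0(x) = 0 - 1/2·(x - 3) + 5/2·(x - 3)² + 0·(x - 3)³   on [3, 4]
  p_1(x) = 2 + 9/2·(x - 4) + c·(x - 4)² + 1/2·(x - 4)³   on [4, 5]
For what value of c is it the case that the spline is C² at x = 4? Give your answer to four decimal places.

p_0''(x) = 5 + 0·(x - 3), so p_0''(4) = 5. On the right, p_1''(4) = 2c, so c = 5/2.

2.5000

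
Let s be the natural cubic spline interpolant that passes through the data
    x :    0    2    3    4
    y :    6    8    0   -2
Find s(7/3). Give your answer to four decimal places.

Write σ_i for s''(x_i). With h_i = 2, 1, 1 and divided differences Δ_i = 1, -8, -2, the continuity of s' gives the tridiagonal system
  2·σ_0 + 6·σ_1 + 1·σ_2 = 6(Δ_1 - Δ_0) = -54
  1·σ_1 + 4·σ_2 + 1·σ_3 = 6(Δ_2 - Δ_1) = 36
Natural end conditions: σ_0 = σ_3 = 0.
Solving the tridiagonal system: σ_0 = 0, σ_1 = -252/23, σ_2 = 270/23, σ_3 = 0.
On [2, 3], s(x) = 8 - 145/23·(x - 2) - 126/23·(x - 2)² + 87/23·(x - 2)³.
With (x - 2) = 1/3: s(7/3) = 1124/207.

5.4300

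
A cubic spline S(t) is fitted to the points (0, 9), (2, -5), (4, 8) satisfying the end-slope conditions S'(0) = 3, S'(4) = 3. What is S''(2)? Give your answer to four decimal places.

20.2500

With M_i denoting the second derivative at x_i, h_i = 2, 2, and Δ_i = (y_(i+1) − y_i)/h_i = -7, 13/2:
  2·M_0 + 8·M_1 + 2·M_2 = 6(Δ_1 - Δ_0) = 81
Clamped end conditions give two more equations: 2h_0·M_0 + h_0·M_1 = 6(Δ_0 - S'(0)) = -60 and h_1·M_1 + 2h_1·M_2 = 6(S'(4) - Δ_1) = -21.
Hence M_0 = -201/8, M_1 = 81/4, M_2 = -123/8.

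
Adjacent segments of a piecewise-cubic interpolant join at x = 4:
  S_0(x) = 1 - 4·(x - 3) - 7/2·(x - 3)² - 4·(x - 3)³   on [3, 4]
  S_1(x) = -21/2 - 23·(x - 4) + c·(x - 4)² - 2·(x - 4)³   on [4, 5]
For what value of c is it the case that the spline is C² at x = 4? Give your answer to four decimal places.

-15.5000

S_0''(x) = -7 - 24·(x - 3), so S_0''(4) = -31. On the right, S_1''(4) = 2c, so c = -31/2.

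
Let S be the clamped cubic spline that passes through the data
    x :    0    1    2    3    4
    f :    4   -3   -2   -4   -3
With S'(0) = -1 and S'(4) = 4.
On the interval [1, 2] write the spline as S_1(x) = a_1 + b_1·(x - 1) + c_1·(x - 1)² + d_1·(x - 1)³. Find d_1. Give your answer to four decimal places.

Put σ_i = S'' at the i-th knot. Here h = (1, 1, 1, 1) and Δ = (-7, 1, -2, 1), so the interior equations h_(i-1)·σ_(i-1) + 2(h_(i-1)+h_i)·σ_i + h_i·σ_(i+1) = 6(Δ_i − Δ_(i-1)) read
  1·σ_0 + 4·σ_1 + 1·σ_2 = 6(Δ_1 - Δ_0) = 48
  1·σ_1 + 4·σ_2 + 1·σ_3 = 6(Δ_2 - Δ_1) = -18
  1·σ_2 + 4·σ_3 + 1·σ_4 = 6(Δ_3 - Δ_2) = 18
Clamped end conditions give two more equations: 2h_0·σ_0 + h_0·σ_1 = 6(Δ_0 - S'(0)) = -36 and h_3·σ_3 + 2h_3·σ_4 = 6(S'(4) - Δ_3) = 18.
Hence σ_0 = -407/14, σ_1 = 155/7, σ_2 = -23/2, σ_3 = 41/7, σ_4 = 85/14.
On [1, 2], with S_1(x) = a_1 + b_1·(x - 1) + c_1·(x - 1)² + d_1·(x - 1)³: c_1 = σ_1/2 = 155/14, d_1 = (σ_2 - σ_1)/(6h_1) = -157/28, b_1 = Δ_1 - h_1(2σ_1 + σ_2)/6 = -125/28.

-5.6071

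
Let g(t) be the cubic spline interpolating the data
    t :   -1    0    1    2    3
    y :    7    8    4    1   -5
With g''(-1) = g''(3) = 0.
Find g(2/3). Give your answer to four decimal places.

5.4497

With M_i denoting the second derivative at x_i, h_i = 1, 1, 1, 1, and Δ_i = (y_(i+1) − y_i)/h_i = 1, -4, -3, -6:
  1·M_0 + 4·M_1 + 1·M_2 = 6(Δ_1 - Δ_0) = -30
  1·M_1 + 4·M_2 + 1·M_3 = 6(Δ_2 - Δ_1) = 6
  1·M_2 + 4·M_3 + 1·M_4 = 6(Δ_3 - Δ_2) = -18
Natural end conditions: M_0 = M_4 = 0.
Solving: M_0 = 0, M_1 = -123/14, M_2 = 36/7, M_3 = -81/14, M_4 = 0.
On [0, 1], g(t) = 8 - 27/14·t - 123/28·t² + 65/28·t³.
With t = 2/3: g(2/3) = 1030/189.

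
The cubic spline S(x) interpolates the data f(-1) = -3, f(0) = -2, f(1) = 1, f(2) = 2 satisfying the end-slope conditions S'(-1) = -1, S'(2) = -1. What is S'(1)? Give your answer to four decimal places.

Let m_i = S''(x_i). Step sizes h_i = 1, 1, 1; slopes of the chords Δ_i = (y_(i+1) - y_i)/h_i = 1, 3, 1.
  1·m_0 + 4·m_1 + 1·m_2 = 6(Δ_1 - Δ_0) = 12
  1·m_1 + 4·m_2 + 1·m_3 = 6(Δ_2 - Δ_1) = -12
Clamped end conditions give two more equations: 2h_0·m_0 + h_0·m_1 = 6(Δ_0 - S'(-1)) = 12 and h_2·m_2 + 2h_2·m_3 = 6(S'(2) - Δ_2) = -12.
Forward elimination and back-substitution give m_0 = 24/5, m_1 = 12/5, m_2 = -12/5, m_3 = -24/5.
On [1, 2], S'(x) = b_2 + 2c_2·(x - 1) + 3d_2·(x - 1)² with b_2 = Δ_2 - h_2(2m_2 + m_3)/6 = 13/5, c_2 = m_2/2 = -6/5, d_2 = (m_3 - m_2)/(6h_2) = -2/5. So S'(1) = 13/5.

2.6000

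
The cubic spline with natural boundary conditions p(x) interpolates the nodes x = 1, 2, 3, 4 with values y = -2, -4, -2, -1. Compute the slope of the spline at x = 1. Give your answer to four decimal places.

-3.1333

Let m_i = p''(x_i). Step sizes h_i = 1, 1, 1; slopes of the chords Δ_i = (y_(i+1) - y_i)/h_i = -2, 2, 1.
  1·m_0 + 4·m_1 + 1·m_2 = 6(Δ_1 - Δ_0) = 24
  1·m_1 + 4·m_2 + 1·m_3 = 6(Δ_2 - Δ_1) = -6
Natural end conditions: m_0 = m_3 = 0.
Solving the tridiagonal system: m_0 = 0, m_1 = 34/5, m_2 = -16/5, m_3 = 0.
On [1, 2], p'(x) = b_0 + 2c_0·(x - 1) + 3d_0·(x - 1)² with b_0 = Δ_0 - h_0(2m_0 + m_1)/6 = -47/15, c_0 = m_0/2 = 0, d_0 = (m_1 - m_0)/(6h_0) = 17/15. So p'(1) = -47/15.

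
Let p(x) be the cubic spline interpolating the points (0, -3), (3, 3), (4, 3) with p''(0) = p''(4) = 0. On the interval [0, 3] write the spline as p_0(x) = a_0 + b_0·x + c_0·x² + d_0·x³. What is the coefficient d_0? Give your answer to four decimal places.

Put m_i = p'' at the i-th knot. Here h = (3, 1) and Δ = (2, 0), so the interior equations h_(i-1)·m_(i-1) + 2(h_(i-1)+h_i)·m_i + h_i·m_(i+1) = 6(Δ_i − Δ_(i-1)) read
  3·m_0 + 8·m_1 + 1·m_2 = 6(Δ_1 - Δ_0) = -12
Natural end conditions: m_0 = m_2 = 0.
Solving: m_0 = 0, m_1 = -3/2, m_2 = 0.
On [0, 3], with p_0(x) = a_0 + b_0·x + c_0·x² + d_0·x³: c_0 = m_0/2 = 0, d_0 = (m_1 - m_0)/(6h_0) = -1/12, b_0 = Δ_0 - h_0(2m_0 + m_1)/6 = 11/4.

-0.0833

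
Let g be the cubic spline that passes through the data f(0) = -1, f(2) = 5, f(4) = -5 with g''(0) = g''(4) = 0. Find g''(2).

-6

Let M_i = g''(x_i). Step sizes h_i = 2, 2; slopes of the chords Δ_i = (y_(i+1) - y_i)/h_i = 3, -5.
  2·M_0 + 8·M_1 + 2·M_2 = 6(Δ_1 - Δ_0) = -48
Natural end conditions: M_0 = M_2 = 0.
Solving the tridiagonal system: M_0 = 0, M_1 = -6, M_2 = 0.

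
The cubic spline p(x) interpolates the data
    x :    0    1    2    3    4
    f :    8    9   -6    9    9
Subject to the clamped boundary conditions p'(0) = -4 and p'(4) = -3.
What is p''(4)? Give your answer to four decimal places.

12.3571

With M_i denoting the second derivative at x_i, h_i = 1, 1, 1, 1, and Δ_i = (y_(i+1) − y_i)/h_i = 1, -15, 15, 0:
  1·M_0 + 4·M_1 + 1·M_2 = 6(Δ_1 - Δ_0) = -96
  1·M_1 + 4·M_2 + 1·M_3 = 6(Δ_2 - Δ_1) = 180
  1·M_2 + 4·M_3 + 1·M_4 = 6(Δ_3 - Δ_2) = -90
Clamped end conditions give two more equations: 2h_0·M_0 + h_0·M_1 = 6(Δ_0 - p'(0)) = 30 and h_3·M_3 + 2h_3·M_4 = 6(p'(4) - Δ_3) = -18.
Solving: M_0 = 569/14, M_1 = -359/7, M_2 = 137/2, M_3 = -299/7, M_4 = 173/14.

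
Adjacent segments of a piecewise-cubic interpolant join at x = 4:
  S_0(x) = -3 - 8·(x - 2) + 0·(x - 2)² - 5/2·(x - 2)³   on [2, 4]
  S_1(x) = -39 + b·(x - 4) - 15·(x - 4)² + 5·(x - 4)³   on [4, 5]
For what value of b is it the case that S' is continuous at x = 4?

-38

S_0'(x) = -8 + 0·(x - 2) - 15/2·(x - 2)², so S_0'(4) = -38. On the right, S_1'(4) = b, so b = -38.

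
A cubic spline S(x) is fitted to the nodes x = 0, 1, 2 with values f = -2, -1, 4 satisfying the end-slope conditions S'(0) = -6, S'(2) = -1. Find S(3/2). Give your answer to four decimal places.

2.4063

Write m_i for S''(x_i). With h_i = 1, 1 and divided differences Δ_i = 1, 5, the continuity of S' gives the tridiagonal system
  1·m_0 + 4·m_1 + 1·m_2 = 6(Δ_1 - Δ_0) = 24
Clamped end conditions give two more equations: 2h_0·m_0 + h_0·m_1 = 6(Δ_0 - S'(0)) = 42 and h_1·m_1 + 2h_1·m_2 = 6(S'(2) - Δ_1) = -36.
Solving the tridiagonal system: m_0 = 35/2, m_1 = 7, m_2 = -43/2.
On [1, 2], S(x) = -1 + 25/4·(x - 1) + 7/2·(x - 1)² - 19/4·(x - 1)³.
With (x - 1) = 1/2: S(3/2) = 77/32.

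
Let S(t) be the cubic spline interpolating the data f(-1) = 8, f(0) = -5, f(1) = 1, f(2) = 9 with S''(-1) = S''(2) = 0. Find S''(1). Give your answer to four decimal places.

With M_i denoting the second derivative at x_i, h_i = 1, 1, 1, and Δ_i = (y_(i+1) − y_i)/h_i = -13, 6, 8:
  1·M_0 + 4·M_1 + 1·M_2 = 6(Δ_1 - Δ_0) = 114
  1·M_1 + 4·M_2 + 1·M_3 = 6(Δ_2 - Δ_1) = 12
Natural end conditions: M_0 = M_3 = 0.
Forward elimination and back-substitution give M_0 = 0, M_1 = 148/5, M_2 = -22/5, M_3 = 0.

-4.4000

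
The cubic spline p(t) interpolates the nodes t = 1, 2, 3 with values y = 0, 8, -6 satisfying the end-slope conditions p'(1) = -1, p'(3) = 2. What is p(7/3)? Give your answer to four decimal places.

3.5185

Write m_i for p''(x_i). With h_i = 1, 1 and divided differences Δ_i = 8, -14, the continuity of p' gives the tridiagonal system
  1·m_0 + 4·m_1 + 1·m_2 = 6(Δ_1 - Δ_0) = -132
Clamped end conditions give two more equations: 2h_0·m_0 + h_0·m_1 = 6(Δ_0 - p'(1)) = 54 and h_1·m_1 + 2h_1·m_2 = 6(p'(3) - Δ_1) = 96.
Solving: m_0 = 123/2, m_1 = -69, m_2 = 165/2.
On [2, 3], p(t) = 8 - 19/4·(t - 2) - 69/2·(t - 2)² + 101/4·(t - 2)³.
With (t - 2) = 1/3: p(7/3) = 95/27.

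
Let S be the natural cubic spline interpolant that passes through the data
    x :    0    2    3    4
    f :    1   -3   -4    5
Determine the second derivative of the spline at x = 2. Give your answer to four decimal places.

Put σ_i = S'' at the i-th knot. Here h = (2, 1, 1) and Δ = (-2, -1, 9), so the interior equations h_(i-1)·σ_(i-1) + 2(h_(i-1)+h_i)·σ_i + h_i·σ_(i+1) = 6(Δ_i − Δ_(i-1)) read
  2·σ_0 + 6·σ_1 + 1·σ_2 = 6(Δ_1 - Δ_0) = 6
  1·σ_1 + 4·σ_2 + 1·σ_3 = 6(Δ_2 - Δ_1) = 60
Natural end conditions: σ_0 = σ_3 = 0.
Forward elimination and back-substitution give σ_0 = 0, σ_1 = -36/23, σ_2 = 354/23, σ_3 = 0.

-1.5652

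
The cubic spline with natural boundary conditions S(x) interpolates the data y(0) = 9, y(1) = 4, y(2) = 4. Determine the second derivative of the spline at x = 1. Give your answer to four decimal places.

Let m_i = S''(x_i). Step sizes h_i = 1, 1; slopes of the chords Δ_i = (y_(i+1) - y_i)/h_i = -5, 0.
  1·m_0 + 4·m_1 + 1·m_2 = 6(Δ_1 - Δ_0) = 30
Natural end conditions: m_0 = m_2 = 0.
Forward elimination and back-substitution give m_0 = 0, m_1 = 15/2, m_2 = 0.

7.5000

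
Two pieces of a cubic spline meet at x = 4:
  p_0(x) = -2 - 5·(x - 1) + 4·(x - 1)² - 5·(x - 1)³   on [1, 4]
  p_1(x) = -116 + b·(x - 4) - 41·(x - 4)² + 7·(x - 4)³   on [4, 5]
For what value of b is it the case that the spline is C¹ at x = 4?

-116

p_0'(x) = -5 + 8·(x - 1) - 15·(x - 1)², so p_0'(4) = -116. On the right, p_1'(4) = b, so b = -116.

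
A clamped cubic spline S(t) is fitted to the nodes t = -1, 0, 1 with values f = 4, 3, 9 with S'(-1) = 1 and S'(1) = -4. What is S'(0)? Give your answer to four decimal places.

4.5000

Write M_i for S''(x_i). With h_i = 1, 1 and divided differences Δ_i = -1, 6, the continuity of S' gives the tridiagonal system
  1·M_0 + 4·M_1 + 1·M_2 = 6(Δ_1 - Δ_0) = 42
Clamped end conditions give two more equations: 2h_0·M_0 + h_0·M_1 = 6(Δ_0 - S'(-1)) = -12 and h_1·M_1 + 2h_1·M_2 = 6(S'(1) - Δ_1) = -60.
Hence M_0 = -19, M_1 = 26, M_2 = -43.
On [0, 1], S'(t) = b_1 + 2c_1·t + 3d_1·t² with b_1 = Δ_1 - h_1(2M_1 + M_2)/6 = 9/2, c_1 = M_1/2 = 13, d_1 = (M_2 - M_1)/(6h_1) = -23/2. So S'(0) = 9/2.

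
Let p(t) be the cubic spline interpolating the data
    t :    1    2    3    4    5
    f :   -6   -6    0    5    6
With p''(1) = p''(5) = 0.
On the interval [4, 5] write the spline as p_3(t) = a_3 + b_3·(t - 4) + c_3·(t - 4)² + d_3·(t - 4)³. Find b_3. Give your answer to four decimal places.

2.7857

Write M_i for p''(x_i). With h_i = 1, 1, 1, 1 and divided differences Δ_i = 0, 6, 5, 1, the continuity of p' gives the tridiagonal system
  1·M_0 + 4·M_1 + 1·M_2 = 6(Δ_1 - Δ_0) = 36
  1·M_1 + 4·M_2 + 1·M_3 = 6(Δ_2 - Δ_1) = -6
  1·M_2 + 4·M_3 + 1·M_4 = 6(Δ_3 - Δ_2) = -24
Natural end conditions: M_0 = M_4 = 0.
Solving the tridiagonal system: M_0 = 0, M_1 = 135/14, M_2 = -18/7, M_3 = -75/14, M_4 = 0.
On [4, 5], with p_3(t) = a_3 + b_3·(t - 4) + c_3·(t - 4)² + d_3·(t - 4)³: c_3 = M_3/2 = -75/28, d_3 = (M_4 - M_3)/(6h_3) = 25/28, b_3 = Δ_3 - h_3(2M_3 + M_4)/6 = 39/14.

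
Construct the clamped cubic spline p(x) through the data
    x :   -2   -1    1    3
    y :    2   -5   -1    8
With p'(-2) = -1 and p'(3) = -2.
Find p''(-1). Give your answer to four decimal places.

Write m_i for p''(x_i). With h_i = 1, 2, 2 and divided differences Δ_i = -7, 2, 9/2, the continuity of p' gives the tridiagonal system
  1·m_0 + 6·m_1 + 2·m_2 = 6(Δ_1 - Δ_0) = 54
  2·m_1 + 8·m_2 + 2·m_3 = 6(Δ_2 - Δ_1) = 15
Clamped end conditions give two more equations: 2h_0·m_0 + h_0·m_1 = 6(Δ_0 - p'(-2)) = -36 and h_2·m_2 + 2h_2·m_3 = 6(p'(3) - Δ_2) = -39.
Forward elimination and back-substitution give m_0 = -559/23, m_1 = 290/23, m_2 = 61/46, m_3 = -479/46.

12.6087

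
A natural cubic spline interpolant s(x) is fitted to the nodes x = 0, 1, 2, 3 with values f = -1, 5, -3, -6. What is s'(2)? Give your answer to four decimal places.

Write M_i for s''(x_i). With h_i = 1, 1, 1 and divided differences Δ_i = 6, -8, -3, the continuity of s' gives the tridiagonal system
  1·M_0 + 4·M_1 + 1·M_2 = 6(Δ_1 - Δ_0) = -84
  1·M_1 + 4·M_2 + 1·M_3 = 6(Δ_2 - Δ_1) = 30
Natural end conditions: M_0 = M_3 = 0.
Solving: M_0 = 0, M_1 = -122/5, M_2 = 68/5, M_3 = 0.
On [2, 3], s'(x) = b_2 + 2c_2·(x - 2) + 3d_2·(x - 2)² with b_2 = Δ_2 - h_2(2M_2 + M_3)/6 = -113/15, c_2 = M_2/2 = 34/5, d_2 = (M_3 - M_2)/(6h_2) = -34/15. So s'(2) = -113/15.

-7.5333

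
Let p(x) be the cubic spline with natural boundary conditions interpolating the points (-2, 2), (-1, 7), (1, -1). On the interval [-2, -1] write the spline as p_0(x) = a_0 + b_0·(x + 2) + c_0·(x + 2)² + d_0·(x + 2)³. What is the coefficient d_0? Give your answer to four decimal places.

-1.5000

With M_i denoting the second derivative at x_i, h_i = 1, 2, and Δ_i = (y_(i+1) − y_i)/h_i = 5, -4:
  1·M_0 + 6·M_1 + 2·M_2 = 6(Δ_1 - Δ_0) = -54
Natural end conditions: M_0 = M_2 = 0.
Solving the tridiagonal system: M_0 = 0, M_1 = -9, M_2 = 0.
On [-2, -1], with p_0(x) = a_0 + b_0·(x + 2) + c_0·(x + 2)² + d_0·(x + 2)³: c_0 = M_0/2 = 0, d_0 = (M_1 - M_0)/(6h_0) = -3/2, b_0 = Δ_0 - h_0(2M_0 + M_1)/6 = 13/2.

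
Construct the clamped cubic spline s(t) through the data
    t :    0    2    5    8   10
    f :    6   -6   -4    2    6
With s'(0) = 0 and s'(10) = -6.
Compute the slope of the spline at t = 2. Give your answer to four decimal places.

Let M_i = s''(x_i). Step sizes h_i = 2, 3, 3, 2; slopes of the chords Δ_i = (y_(i+1) - y_i)/h_i = -6, 2/3, 2, 2.
  2·M_0 + 10·M_1 + 3·M_2 = 6(Δ_1 - Δ_0) = 40
  3·M_1 + 12·M_2 + 3·M_3 = 6(Δ_2 - Δ_1) = 8
  3·M_2 + 10·M_3 + 2·M_4 = 6(Δ_3 - Δ_2) = 0
Clamped end conditions give two more equations: 2h_0·M_0 + h_0·M_1 = 6(Δ_0 - s'(0)) = -36 and h_3·M_3 + 2h_3·M_4 = 6(s'(10) - Δ_3) = -48.
Solving: M_0 = -1129/90, M_1 = 319/45, M_2 = -29/15, M_3 = 149/45, M_4 = -1229/90.
On [2, 5], s'(t) = b_1 + 2c_1·(t - 2) + 3d_1·(t - 2)² with b_1 = Δ_1 - h_1(2M_1 + M_2)/6 = -491/90, c_1 = M_1/2 = 319/90, d_1 = (M_2 - M_1)/(6h_1) = -203/405. So s'(2) = -491/90.

-5.4556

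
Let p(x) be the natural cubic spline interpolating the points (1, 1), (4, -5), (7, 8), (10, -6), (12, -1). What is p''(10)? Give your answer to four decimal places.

Let M_i = p''(x_i). Step sizes h_i = 3, 3, 3, 2; slopes of the chords Δ_i = (y_(i+1) - y_i)/h_i = -2, 13/3, -14/3, 5/2.
  3·M_0 + 12·M_1 + 3·M_2 = 6(Δ_1 - Δ_0) = 38
  3·M_1 + 12·M_2 + 3·M_3 = 6(Δ_2 - Δ_1) = -54
  3·M_2 + 10·M_3 + 2·M_4 = 6(Δ_3 - Δ_2) = 43
Natural end conditions: M_0 = M_4 = 0.
Solving: M_0 = 0, M_1 = 2075/414, M_2 = -1528/207, M_3 = 899/138, M_4 = 0.

6.5145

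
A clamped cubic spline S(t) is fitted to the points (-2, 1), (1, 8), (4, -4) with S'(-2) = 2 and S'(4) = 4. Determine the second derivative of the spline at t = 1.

-7

Let M_i = S''(x_i). Step sizes h_i = 3, 3; slopes of the chords Δ_i = (y_(i+1) - y_i)/h_i = 7/3, -4.
  3·M_0 + 12·M_1 + 3·M_2 = 6(Δ_1 - Δ_0) = -38
Clamped end conditions give two more equations: 2h_0·M_0 + h_0·M_1 = 6(Δ_0 - S'(-2)) = 2 and h_1·M_1 + 2h_1·M_2 = 6(S'(4) - Δ_1) = 48.
Forward elimination and back-substitution give M_0 = 23/6, M_1 = -7, M_2 = 23/2.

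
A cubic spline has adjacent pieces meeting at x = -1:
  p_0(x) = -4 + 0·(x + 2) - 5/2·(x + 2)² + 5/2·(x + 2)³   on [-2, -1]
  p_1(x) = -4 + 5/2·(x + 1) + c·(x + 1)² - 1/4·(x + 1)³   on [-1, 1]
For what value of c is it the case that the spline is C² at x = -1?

5

p_0''(x) = -5 + 15·(x + 2), so p_0''(-1) = 10. On the right, p_1''(-1) = 2c, so c = 5.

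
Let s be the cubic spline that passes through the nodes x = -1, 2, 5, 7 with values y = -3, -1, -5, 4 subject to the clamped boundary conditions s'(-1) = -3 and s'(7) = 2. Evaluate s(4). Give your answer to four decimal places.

-5.2758

Let M_i = s''(x_i). Step sizes h_i = 3, 3, 2; slopes of the chords Δ_i = (y_(i+1) - y_i)/h_i = 2/3, -4/3, 9/2.
  3·M_0 + 12·M_1 + 3·M_2 = 6(Δ_1 - Δ_0) = -12
  3·M_1 + 10·M_2 + 2·M_3 = 6(Δ_2 - Δ_1) = 35
Clamped end conditions give two more equations: 2h_0·M_0 + h_0·M_1 = 6(Δ_0 - s'(-1)) = 22 and h_2·M_2 + 2h_2·M_3 = 6(s'(7) - Δ_2) = -15.
Hence M_0 = 641/114, M_1 = -223/57, M_2 = 229/38, M_3 = -257/38.
On [2, 5], s(x) = -1 - 33/76·(x - 2) - 223/114·(x - 2)² + 1133/2052·(x - 2)³.
With (x - 2) = 2: s(4) = -5413/1026.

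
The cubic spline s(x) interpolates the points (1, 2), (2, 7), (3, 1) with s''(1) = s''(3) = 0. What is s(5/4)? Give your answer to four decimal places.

3.8945

With σ_i denoting the second derivative at x_i, h_i = 1, 1, and Δ_i = (y_(i+1) − y_i)/h_i = 5, -6:
  1·σ_0 + 4·σ_1 + 1·σ_2 = 6(Δ_1 - Δ_0) = -66
Natural end conditions: σ_0 = σ_2 = 0.
Solving the tridiagonal system: σ_0 = 0, σ_1 = -33/2, σ_2 = 0.
On [1, 2], s(x) = 2 + 31/4·(x - 1) + 0·(x - 1)² - 11/4·(x - 1)³.
With (x - 1) = 1/4: s(5/4) = 997/256.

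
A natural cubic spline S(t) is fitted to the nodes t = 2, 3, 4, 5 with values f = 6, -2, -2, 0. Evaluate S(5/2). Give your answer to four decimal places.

1.2500

Put σ_i = S'' at the i-th knot. Here h = (1, 1, 1) and Δ = (-8, 0, 2), so the interior equations h_(i-1)·σ_(i-1) + 2(h_(i-1)+h_i)·σ_i + h_i·σ_(i+1) = 6(Δ_i − Δ_(i-1)) read
  1·σ_0 + 4·σ_1 + 1·σ_2 = 6(Δ_1 - Δ_0) = 48
  1·σ_1 + 4·σ_2 + 1·σ_3 = 6(Δ_2 - Δ_1) = 12
Natural end conditions: σ_0 = σ_3 = 0.
Hence σ_0 = 0, σ_1 = 12, σ_2 = 0, σ_3 = 0.
On [2, 3], S(t) = 6 - 10·(t - 2) + 0·(t - 2)² + 2·(t - 2)³.
With (t - 2) = 1/2: S(5/2) = 5/4.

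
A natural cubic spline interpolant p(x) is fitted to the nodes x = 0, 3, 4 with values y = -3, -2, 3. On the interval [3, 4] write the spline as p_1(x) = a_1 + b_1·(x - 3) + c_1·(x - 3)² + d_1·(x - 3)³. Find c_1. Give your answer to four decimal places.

1.7500

Write M_i for p''(x_i). With h_i = 3, 1 and divided differences Δ_i = 1/3, 5, the continuity of p' gives the tridiagonal system
  3·M_0 + 8·M_1 + 1·M_2 = 6(Δ_1 - Δ_0) = 28
Natural end conditions: M_0 = M_2 = 0.
Forward elimination and back-substitution give M_0 = 0, M_1 = 7/2, M_2 = 0.
On [3, 4], with p_1(x) = a_1 + b_1·(x - 3) + c_1·(x - 3)² + d_1·(x - 3)³: c_1 = M_1/2 = 7/4, d_1 = (M_2 - M_1)/(6h_1) = -7/12, b_1 = Δ_1 - h_1(2M_1 + M_2)/6 = 23/6.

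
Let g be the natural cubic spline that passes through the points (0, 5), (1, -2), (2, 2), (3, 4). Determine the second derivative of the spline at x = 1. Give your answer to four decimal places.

18.4000

Put m_i = g'' at the i-th knot. Here h = (1, 1, 1) and Δ = (-7, 4, 2), so the interior equations h_(i-1)·m_(i-1) + 2(h_(i-1)+h_i)·m_i + h_i·m_(i+1) = 6(Δ_i − Δ_(i-1)) read
  1·m_0 + 4·m_1 + 1·m_2 = 6(Δ_1 - Δ_0) = 66
  1·m_1 + 4·m_2 + 1·m_3 = 6(Δ_2 - Δ_1) = -12
Natural end conditions: m_0 = m_3 = 0.
Solving the tridiagonal system: m_0 = 0, m_1 = 92/5, m_2 = -38/5, m_3 = 0.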